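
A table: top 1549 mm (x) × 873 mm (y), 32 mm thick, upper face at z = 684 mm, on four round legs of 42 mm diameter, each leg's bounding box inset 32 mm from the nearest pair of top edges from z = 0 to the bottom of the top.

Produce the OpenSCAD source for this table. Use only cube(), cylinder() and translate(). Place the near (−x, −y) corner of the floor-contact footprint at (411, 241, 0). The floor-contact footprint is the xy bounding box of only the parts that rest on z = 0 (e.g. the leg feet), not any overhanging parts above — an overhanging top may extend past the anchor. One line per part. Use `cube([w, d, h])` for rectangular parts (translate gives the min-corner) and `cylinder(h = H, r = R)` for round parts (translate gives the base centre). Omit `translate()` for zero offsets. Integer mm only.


translate([379, 209, 652]) cube([1549, 873, 32]);
translate([432, 262, 0]) cylinder(h = 652, r = 21);
translate([1875, 262, 0]) cylinder(h = 652, r = 21);
translate([432, 1029, 0]) cylinder(h = 652, r = 21);
translate([1875, 1029, 0]) cylinder(h = 652, r = 21);


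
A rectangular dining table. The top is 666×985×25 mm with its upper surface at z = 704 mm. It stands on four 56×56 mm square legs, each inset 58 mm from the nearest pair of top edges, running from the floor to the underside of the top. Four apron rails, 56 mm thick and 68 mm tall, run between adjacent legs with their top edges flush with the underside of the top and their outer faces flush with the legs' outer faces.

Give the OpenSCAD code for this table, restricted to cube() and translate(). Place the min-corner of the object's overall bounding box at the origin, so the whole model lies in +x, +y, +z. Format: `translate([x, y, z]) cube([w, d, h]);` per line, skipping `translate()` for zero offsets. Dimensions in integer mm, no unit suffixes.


translate([0, 0, 679]) cube([666, 985, 25]);
translate([58, 58, 0]) cube([56, 56, 679]);
translate([552, 58, 0]) cube([56, 56, 679]);
translate([58, 871, 0]) cube([56, 56, 679]);
translate([552, 871, 0]) cube([56, 56, 679]);
translate([114, 58, 611]) cube([438, 56, 68]);
translate([114, 871, 611]) cube([438, 56, 68]);
translate([58, 114, 611]) cube([56, 757, 68]);
translate([552, 114, 611]) cube([56, 757, 68]);


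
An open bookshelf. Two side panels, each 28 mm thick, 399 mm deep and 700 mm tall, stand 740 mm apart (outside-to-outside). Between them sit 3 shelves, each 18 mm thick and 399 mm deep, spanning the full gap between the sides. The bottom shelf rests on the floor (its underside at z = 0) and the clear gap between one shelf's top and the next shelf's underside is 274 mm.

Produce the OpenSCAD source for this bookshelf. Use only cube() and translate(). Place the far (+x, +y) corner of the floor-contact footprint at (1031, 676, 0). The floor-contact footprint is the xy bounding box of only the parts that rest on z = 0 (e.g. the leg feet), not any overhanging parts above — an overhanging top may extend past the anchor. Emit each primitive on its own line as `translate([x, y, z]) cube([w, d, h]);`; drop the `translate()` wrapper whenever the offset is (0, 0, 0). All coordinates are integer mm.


translate([291, 277, 0]) cube([28, 399, 700]);
translate([1003, 277, 0]) cube([28, 399, 700]);
translate([319, 277, 0]) cube([684, 399, 18]);
translate([319, 277, 292]) cube([684, 399, 18]);
translate([319, 277, 584]) cube([684, 399, 18]);


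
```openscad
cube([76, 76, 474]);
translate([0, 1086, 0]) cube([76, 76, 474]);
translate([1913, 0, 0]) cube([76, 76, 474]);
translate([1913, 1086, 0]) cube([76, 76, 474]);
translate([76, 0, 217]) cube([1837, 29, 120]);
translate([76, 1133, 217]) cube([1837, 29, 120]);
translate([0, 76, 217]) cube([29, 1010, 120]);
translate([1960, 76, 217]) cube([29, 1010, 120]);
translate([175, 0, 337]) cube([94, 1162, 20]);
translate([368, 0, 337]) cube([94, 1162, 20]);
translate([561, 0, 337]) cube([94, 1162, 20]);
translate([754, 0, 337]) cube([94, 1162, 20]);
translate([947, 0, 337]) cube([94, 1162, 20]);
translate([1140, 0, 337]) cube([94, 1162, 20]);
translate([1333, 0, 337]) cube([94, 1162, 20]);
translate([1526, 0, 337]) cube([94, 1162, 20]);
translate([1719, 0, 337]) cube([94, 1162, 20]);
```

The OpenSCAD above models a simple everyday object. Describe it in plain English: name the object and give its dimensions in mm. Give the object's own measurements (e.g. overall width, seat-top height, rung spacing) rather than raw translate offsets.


A bed frame 1989 mm long (x) by 1162 mm wide (y). Four 76×76 mm corner posts, 474 mm tall, at the corners of the footprint. Four rails of 29 mm thickness and 120 mm height run between adjacent posts with their undersides at z = 217 mm, their outer faces flush with the outside of the frame (the two x-running rails run between the posts' inner faces; the two y-running rails run between the posts' inner faces). 9 slats, each 94 mm wide (x) and 20 mm thick, lie across the top of the two x-running rails, running the full 1162 mm width of the frame in y; along x they sit between the end posts with a 99 mm gap after the −x posts and between neighbouring slats, leaving 100 mm before the +x posts.


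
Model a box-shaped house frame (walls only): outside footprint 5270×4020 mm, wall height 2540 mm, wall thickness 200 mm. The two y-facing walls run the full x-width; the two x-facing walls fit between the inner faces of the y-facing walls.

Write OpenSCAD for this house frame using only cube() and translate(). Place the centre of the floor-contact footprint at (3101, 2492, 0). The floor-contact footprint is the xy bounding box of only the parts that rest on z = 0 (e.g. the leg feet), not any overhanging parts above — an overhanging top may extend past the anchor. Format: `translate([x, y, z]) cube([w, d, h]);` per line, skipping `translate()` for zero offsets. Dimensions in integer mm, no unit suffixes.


translate([466, 482, 0]) cube([5270, 200, 2540]);
translate([466, 4302, 0]) cube([5270, 200, 2540]);
translate([466, 682, 0]) cube([200, 3620, 2540]);
translate([5536, 682, 0]) cube([200, 3620, 2540]);


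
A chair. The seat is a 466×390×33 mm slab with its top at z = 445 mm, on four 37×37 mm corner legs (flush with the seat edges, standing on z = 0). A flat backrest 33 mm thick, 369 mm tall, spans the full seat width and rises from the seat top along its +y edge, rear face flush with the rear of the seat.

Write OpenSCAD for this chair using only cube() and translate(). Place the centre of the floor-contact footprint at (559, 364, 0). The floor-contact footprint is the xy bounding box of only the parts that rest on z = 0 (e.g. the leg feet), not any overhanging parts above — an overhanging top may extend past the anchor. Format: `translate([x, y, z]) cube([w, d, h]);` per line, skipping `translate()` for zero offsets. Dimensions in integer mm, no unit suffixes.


// leg_h = 445 - 33 = 412
translate([326, 169, 412]) cube([466, 390, 33]);
translate([326, 169, 0]) cube([37, 37, 412]);
translate([755, 169, 0]) cube([37, 37, 412]);
translate([326, 522, 0]) cube([37, 37, 412]);
translate([755, 522, 0]) cube([37, 37, 412]);
translate([326, 526, 445]) cube([466, 33, 369]);


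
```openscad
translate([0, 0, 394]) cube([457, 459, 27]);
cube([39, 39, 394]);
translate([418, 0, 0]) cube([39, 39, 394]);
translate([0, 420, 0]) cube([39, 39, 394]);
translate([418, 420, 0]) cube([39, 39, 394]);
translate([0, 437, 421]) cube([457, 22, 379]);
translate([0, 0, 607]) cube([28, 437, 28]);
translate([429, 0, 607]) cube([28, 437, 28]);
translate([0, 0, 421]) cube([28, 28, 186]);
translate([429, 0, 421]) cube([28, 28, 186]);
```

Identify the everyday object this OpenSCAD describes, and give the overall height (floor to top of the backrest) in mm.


A chair. The overall height is 800 mm.

A slab on four corner posts with a tall panel at the back — a chair. The seat slab sits at z = 394 with thickness 27, and the 379 mm backrest starts at the seat top, so the overall height is 394 + 27 + 379 = 800 mm.


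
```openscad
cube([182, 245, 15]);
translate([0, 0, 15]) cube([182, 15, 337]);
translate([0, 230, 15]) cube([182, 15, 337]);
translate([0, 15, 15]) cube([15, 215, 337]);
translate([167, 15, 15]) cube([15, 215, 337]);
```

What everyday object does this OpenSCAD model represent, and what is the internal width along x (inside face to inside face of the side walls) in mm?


An open box. The internal width is 152 mm.

A 182×245 base slab with four walls standing on it — an open box. The base is 182 mm wide and the walls are 15 mm thick, so the internal width is 182 − 2 × 15 = 152 mm.


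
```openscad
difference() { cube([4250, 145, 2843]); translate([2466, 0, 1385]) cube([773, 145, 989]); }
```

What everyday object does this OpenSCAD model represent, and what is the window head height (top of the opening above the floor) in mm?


A wall with a window opening. The window head height is 2374 mm.

A wall with a rectangular opening subtracted — a window. Sill at z = 1385, opening 989 mm tall, so the head is at 1385 + 989 = 2374 mm.


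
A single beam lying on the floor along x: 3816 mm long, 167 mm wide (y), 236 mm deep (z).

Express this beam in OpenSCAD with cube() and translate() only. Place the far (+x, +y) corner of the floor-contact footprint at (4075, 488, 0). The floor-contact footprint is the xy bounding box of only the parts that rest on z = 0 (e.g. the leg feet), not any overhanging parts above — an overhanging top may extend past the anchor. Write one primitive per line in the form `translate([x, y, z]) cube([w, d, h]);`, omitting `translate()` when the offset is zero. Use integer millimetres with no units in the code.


translate([259, 321, 0]) cube([3816, 167, 236]);


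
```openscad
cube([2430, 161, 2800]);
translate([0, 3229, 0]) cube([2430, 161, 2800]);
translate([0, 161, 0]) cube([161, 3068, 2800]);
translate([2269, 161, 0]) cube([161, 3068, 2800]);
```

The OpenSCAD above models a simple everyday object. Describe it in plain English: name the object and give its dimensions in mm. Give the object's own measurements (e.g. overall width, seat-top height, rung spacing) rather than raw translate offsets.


The wall frame of a small rectangular building: four walls, each 2800 mm tall and 161 mm thick, enclosing a footprint 2430 mm (x) by 3390 mm (y) outside-to-outside, with no floor or roof. The front and back walls (the −y and +y sides) span the full width; the two side walls fit between them.


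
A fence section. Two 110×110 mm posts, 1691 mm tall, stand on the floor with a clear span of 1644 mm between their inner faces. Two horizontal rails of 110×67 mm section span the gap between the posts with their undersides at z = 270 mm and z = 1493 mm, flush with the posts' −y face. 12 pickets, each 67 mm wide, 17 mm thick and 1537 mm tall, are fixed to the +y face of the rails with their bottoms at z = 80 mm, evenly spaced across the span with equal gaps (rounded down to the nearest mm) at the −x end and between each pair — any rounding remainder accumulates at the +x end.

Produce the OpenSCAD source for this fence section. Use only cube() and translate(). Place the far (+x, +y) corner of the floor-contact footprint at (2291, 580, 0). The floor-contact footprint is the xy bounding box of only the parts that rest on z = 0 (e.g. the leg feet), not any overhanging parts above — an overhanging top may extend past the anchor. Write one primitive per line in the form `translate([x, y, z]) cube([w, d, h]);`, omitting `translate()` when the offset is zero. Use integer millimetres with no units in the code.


translate([427, 470, 0]) cube([110, 110, 1691]);
translate([2181, 470, 0]) cube([110, 110, 1691]);
translate([537, 470, 270]) cube([1644, 110, 67]);
translate([537, 470, 1493]) cube([1644, 110, 67]);
translate([601, 580, 80]) cube([67, 17, 1537]);
translate([732, 580, 80]) cube([67, 17, 1537]);
translate([863, 580, 80]) cube([67, 17, 1537]);
translate([994, 580, 80]) cube([67, 17, 1537]);
translate([1125, 580, 80]) cube([67, 17, 1537]);
translate([1256, 580, 80]) cube([67, 17, 1537]);
translate([1387, 580, 80]) cube([67, 17, 1537]);
translate([1518, 580, 80]) cube([67, 17, 1537]);
translate([1649, 580, 80]) cube([67, 17, 1537]);
translate([1780, 580, 80]) cube([67, 17, 1537]);
translate([1911, 580, 80]) cube([67, 17, 1537]);
translate([2042, 580, 80]) cube([67, 17, 1537]);


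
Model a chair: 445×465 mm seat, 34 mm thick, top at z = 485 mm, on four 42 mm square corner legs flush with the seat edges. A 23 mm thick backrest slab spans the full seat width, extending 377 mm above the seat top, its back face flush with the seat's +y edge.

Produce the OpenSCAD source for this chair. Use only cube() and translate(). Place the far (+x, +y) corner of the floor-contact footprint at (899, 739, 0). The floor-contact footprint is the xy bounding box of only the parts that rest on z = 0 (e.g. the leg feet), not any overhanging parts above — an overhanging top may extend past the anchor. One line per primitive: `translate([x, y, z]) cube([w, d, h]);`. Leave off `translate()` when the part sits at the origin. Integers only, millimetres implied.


// leg_h = 485 - 34 = 451
translate([454, 274, 451]) cube([445, 465, 34]);
translate([454, 274, 0]) cube([42, 42, 451]);
translate([857, 274, 0]) cube([42, 42, 451]);
translate([454, 697, 0]) cube([42, 42, 451]);
translate([857, 697, 0]) cube([42, 42, 451]);
translate([454, 716, 485]) cube([445, 23, 377]);


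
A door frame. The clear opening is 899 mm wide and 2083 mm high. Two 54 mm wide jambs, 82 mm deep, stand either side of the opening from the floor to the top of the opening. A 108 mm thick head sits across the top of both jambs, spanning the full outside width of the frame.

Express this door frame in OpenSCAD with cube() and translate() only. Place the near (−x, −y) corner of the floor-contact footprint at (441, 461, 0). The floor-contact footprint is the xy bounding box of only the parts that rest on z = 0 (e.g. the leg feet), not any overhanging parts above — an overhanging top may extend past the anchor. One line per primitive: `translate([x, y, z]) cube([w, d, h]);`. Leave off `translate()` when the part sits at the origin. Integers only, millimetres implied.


translate([441, 461, 0]) cube([54, 82, 2083]);
translate([1394, 461, 0]) cube([54, 82, 2083]);
translate([441, 461, 2083]) cube([1007, 82, 108]);


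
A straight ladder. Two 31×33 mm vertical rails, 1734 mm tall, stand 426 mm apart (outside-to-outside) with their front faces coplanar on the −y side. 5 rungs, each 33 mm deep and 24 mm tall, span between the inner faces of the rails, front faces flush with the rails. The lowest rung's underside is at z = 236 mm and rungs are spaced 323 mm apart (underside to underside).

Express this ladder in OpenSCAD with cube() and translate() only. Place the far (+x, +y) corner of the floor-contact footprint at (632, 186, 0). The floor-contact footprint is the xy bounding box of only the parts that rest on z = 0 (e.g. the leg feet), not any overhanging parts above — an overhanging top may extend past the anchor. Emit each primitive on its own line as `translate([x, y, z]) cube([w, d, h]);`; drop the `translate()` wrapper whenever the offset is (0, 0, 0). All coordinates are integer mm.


// rung span = 426 - 2*31 = 364
// rung[k] z = 236 + k*323
translate([206, 153, 0]) cube([31, 33, 1734]);
translate([601, 153, 0]) cube([31, 33, 1734]);
translate([237, 153, 236]) cube([364, 33, 24]);
translate([237, 153, 559]) cube([364, 33, 24]);
translate([237, 153, 882]) cube([364, 33, 24]);
translate([237, 153, 1205]) cube([364, 33, 24]);
translate([237, 153, 1528]) cube([364, 33, 24]);


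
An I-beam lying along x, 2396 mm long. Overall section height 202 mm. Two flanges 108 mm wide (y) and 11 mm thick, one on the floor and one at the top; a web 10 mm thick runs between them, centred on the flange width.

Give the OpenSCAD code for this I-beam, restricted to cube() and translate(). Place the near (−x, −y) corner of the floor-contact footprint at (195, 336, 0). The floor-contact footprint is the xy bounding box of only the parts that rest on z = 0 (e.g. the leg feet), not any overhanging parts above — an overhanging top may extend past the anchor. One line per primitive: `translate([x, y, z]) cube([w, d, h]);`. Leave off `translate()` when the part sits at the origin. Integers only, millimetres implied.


translate([195, 336, 0]) cube([2396, 108, 11]);
translate([195, 385, 11]) cube([2396, 10, 180]);
translate([195, 336, 191]) cube([2396, 108, 11]);


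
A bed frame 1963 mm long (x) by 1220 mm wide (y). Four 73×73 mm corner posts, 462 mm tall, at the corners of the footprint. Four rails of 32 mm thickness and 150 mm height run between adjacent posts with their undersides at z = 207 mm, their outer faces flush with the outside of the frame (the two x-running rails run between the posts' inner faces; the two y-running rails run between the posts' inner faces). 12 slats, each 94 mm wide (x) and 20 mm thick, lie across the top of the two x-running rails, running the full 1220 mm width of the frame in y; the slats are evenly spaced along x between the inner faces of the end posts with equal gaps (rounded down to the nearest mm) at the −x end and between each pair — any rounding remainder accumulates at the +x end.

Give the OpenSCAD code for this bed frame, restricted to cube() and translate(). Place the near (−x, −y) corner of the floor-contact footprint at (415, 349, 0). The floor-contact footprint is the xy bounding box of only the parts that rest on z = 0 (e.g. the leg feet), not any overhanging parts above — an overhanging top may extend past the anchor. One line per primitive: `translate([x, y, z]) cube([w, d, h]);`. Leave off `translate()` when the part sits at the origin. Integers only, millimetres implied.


// slat z = rail_z + rail_h = 207 + 150 = 357
// slat gap = ⌊(1817 − 12·94) / 13⌋ = 53
translate([415, 349, 0]) cube([73, 73, 462]);
translate([415, 1496, 0]) cube([73, 73, 462]);
translate([2305, 349, 0]) cube([73, 73, 462]);
translate([2305, 1496, 0]) cube([73, 73, 462]);
translate([488, 349, 207]) cube([1817, 32, 150]);
translate([488, 1537, 207]) cube([1817, 32, 150]);
translate([415, 422, 207]) cube([32, 1074, 150]);
translate([2346, 422, 207]) cube([32, 1074, 150]);
translate([541, 349, 357]) cube([94, 1220, 20]);
translate([688, 349, 357]) cube([94, 1220, 20]);
translate([835, 349, 357]) cube([94, 1220, 20]);
translate([982, 349, 357]) cube([94, 1220, 20]);
translate([1129, 349, 357]) cube([94, 1220, 20]);
translate([1276, 349, 357]) cube([94, 1220, 20]);
translate([1423, 349, 357]) cube([94, 1220, 20]);
translate([1570, 349, 357]) cube([94, 1220, 20]);
translate([1717, 349, 357]) cube([94, 1220, 20]);
translate([1864, 349, 357]) cube([94, 1220, 20]);
translate([2011, 349, 357]) cube([94, 1220, 20]);
translate([2158, 349, 357]) cube([94, 1220, 20]);


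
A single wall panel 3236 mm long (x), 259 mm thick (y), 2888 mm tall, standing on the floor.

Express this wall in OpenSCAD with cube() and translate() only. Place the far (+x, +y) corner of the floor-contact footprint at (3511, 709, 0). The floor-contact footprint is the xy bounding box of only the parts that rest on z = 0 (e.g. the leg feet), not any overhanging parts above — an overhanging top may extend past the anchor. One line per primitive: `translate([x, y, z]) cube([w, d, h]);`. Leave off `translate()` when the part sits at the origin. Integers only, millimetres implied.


translate([275, 450, 0]) cube([3236, 259, 2888]);


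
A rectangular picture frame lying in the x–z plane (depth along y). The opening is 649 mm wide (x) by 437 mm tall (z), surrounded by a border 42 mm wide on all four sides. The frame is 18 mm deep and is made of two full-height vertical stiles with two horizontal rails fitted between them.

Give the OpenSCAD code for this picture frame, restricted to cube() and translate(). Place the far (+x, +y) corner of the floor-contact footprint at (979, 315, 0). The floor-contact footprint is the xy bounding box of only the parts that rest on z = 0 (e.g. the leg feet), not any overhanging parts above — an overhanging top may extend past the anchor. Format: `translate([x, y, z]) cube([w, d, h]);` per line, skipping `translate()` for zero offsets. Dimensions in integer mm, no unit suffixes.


translate([246, 297, 0]) cube([42, 18, 521]);
translate([937, 297, 0]) cube([42, 18, 521]);
translate([288, 297, 0]) cube([649, 18, 42]);
translate([288, 297, 479]) cube([649, 18, 42]);


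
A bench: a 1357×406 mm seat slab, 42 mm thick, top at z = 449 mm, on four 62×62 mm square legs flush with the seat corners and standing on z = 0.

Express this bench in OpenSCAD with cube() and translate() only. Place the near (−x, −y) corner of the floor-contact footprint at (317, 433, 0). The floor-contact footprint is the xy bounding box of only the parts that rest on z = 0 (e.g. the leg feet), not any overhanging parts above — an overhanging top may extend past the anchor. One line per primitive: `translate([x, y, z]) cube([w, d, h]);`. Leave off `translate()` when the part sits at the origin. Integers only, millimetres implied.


// leg_h = 449 − 42 = 407
translate([317, 433, 407]) cube([1357, 406, 42]);
translate([317, 433, 0]) cube([62, 62, 407]);
translate([317, 777, 0]) cube([62, 62, 407]);
translate([1612, 433, 0]) cube([62, 62, 407]);
translate([1612, 777, 0]) cube([62, 62, 407]);


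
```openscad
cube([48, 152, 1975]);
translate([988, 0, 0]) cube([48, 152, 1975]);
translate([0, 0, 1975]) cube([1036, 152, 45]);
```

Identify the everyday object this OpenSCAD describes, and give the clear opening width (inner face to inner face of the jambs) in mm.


A door frame. The clear opening width is 940 mm.

Two 1975 mm tall posts with a header on top — a door frame. The left jamb is 48 mm wide at x = 0; the right jamb starts at x = 988. The clear opening is 988 − 48 = 940 mm.


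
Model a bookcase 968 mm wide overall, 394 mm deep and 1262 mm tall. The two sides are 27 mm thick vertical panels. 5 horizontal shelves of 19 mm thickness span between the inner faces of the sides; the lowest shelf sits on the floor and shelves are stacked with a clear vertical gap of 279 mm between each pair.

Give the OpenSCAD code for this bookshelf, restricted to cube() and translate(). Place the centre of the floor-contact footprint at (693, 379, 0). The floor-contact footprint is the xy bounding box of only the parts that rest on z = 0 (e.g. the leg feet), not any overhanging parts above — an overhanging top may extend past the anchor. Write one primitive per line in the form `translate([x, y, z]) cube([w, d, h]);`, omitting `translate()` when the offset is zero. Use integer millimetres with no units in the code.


translate([209, 182, 0]) cube([27, 394, 1262]);
translate([1150, 182, 0]) cube([27, 394, 1262]);
translate([236, 182, 0]) cube([914, 394, 19]);
translate([236, 182, 298]) cube([914, 394, 19]);
translate([236, 182, 596]) cube([914, 394, 19]);
translate([236, 182, 894]) cube([914, 394, 19]);
translate([236, 182, 1192]) cube([914, 394, 19]);


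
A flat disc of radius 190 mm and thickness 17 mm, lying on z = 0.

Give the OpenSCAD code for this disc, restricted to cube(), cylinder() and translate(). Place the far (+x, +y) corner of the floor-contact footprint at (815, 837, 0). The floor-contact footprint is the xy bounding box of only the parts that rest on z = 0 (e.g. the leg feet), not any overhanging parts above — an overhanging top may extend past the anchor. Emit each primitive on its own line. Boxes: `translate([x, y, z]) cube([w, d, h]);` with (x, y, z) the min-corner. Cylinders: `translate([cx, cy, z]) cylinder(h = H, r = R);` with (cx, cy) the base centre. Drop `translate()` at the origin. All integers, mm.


translate([625, 647, 0]) cylinder(h = 17, r = 190);


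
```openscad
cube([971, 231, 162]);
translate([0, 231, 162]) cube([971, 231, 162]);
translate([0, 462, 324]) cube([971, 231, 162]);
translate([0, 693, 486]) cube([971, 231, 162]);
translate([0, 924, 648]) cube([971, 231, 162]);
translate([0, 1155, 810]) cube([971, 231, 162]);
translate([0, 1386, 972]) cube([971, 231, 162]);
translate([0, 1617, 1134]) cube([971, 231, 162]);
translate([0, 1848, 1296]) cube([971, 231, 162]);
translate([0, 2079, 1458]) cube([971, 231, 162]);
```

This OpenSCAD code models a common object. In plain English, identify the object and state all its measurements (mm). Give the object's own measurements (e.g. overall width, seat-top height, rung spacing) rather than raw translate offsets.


A straight staircase of 10 solid steps. Each step is 971 mm wide (x), 231 mm deep (y, the going) and 162 mm tall (the rise). The first step rests on the floor; each subsequent step sits one going further in +y and one rise higher in +z, directly behind and above the previous step with no overlap.


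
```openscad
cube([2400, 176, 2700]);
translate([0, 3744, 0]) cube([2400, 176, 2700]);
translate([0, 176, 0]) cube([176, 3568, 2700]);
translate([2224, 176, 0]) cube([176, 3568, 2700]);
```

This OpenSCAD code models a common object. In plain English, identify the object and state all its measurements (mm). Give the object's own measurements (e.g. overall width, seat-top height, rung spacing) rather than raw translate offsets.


The wall frame of a small rectangular building: four walls, each 2700 mm tall and 176 mm thick, enclosing a footprint 2400 mm (x) by 3920 mm (y) outside-to-outside, with no floor or roof. The front and back walls (the −y and +y sides) span the full width; the two side walls fit between them.


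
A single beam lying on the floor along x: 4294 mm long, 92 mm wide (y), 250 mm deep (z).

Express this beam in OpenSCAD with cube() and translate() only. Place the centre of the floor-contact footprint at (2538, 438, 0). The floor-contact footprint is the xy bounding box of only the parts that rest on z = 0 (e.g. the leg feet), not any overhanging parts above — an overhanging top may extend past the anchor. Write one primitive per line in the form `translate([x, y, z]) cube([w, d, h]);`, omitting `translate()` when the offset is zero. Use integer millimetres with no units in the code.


translate([391, 392, 0]) cube([4294, 92, 250]);


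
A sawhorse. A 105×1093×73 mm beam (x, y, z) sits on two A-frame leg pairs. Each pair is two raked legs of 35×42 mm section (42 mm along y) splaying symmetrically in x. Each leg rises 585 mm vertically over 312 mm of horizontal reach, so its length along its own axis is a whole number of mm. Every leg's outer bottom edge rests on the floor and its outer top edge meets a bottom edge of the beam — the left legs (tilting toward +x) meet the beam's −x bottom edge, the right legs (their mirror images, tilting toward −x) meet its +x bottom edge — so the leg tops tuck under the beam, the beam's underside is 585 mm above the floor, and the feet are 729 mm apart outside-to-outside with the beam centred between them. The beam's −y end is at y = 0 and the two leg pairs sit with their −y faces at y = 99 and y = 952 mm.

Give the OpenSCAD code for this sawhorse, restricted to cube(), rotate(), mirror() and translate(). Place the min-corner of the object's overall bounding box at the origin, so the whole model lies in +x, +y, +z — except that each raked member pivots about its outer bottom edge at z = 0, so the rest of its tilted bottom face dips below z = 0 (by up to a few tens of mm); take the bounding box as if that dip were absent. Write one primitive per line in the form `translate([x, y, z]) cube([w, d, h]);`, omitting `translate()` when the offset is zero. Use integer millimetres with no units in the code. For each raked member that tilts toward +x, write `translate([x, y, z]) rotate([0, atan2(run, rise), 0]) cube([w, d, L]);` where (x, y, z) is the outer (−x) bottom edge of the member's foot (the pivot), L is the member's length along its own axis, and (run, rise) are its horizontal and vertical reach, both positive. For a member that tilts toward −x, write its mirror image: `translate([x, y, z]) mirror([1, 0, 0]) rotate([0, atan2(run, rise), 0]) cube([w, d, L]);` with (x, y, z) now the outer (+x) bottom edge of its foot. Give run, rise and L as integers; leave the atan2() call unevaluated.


translate([312, 0, 585]) cube([105, 1093, 73]);
translate([0, 99, 0]) rotate([0, atan2(312, 585), 0]) cube([35, 42, 663]);
translate([729, 99, 0]) mirror([1, 0, 0]) rotate([0, atan2(312, 585), 0]) cube([35, 42, 663]);
translate([0, 952, 0]) rotate([0, atan2(312, 585), 0]) cube([35, 42, 663]);
translate([729, 952, 0]) mirror([1, 0, 0]) rotate([0, atan2(312, 585), 0]) cube([35, 42, 663]);


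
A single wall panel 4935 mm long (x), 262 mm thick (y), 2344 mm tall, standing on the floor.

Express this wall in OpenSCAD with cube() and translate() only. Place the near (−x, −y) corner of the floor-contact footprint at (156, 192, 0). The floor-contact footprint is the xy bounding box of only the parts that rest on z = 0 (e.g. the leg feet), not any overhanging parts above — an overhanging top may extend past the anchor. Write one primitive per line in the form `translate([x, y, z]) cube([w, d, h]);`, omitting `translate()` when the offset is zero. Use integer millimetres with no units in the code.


translate([156, 192, 0]) cube([4935, 262, 2344]);


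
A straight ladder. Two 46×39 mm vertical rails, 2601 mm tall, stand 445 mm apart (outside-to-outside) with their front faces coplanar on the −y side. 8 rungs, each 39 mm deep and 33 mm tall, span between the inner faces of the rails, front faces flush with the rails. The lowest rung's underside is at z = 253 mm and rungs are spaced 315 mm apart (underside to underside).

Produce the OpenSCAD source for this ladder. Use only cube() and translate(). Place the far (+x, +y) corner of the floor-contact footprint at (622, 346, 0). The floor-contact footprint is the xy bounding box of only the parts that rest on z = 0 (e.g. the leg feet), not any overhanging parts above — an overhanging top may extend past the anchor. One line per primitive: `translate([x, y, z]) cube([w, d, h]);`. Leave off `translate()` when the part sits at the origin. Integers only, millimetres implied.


// rung span = 445 - 2*46 = 353
// rung[k] z = 253 + k*315
translate([177, 307, 0]) cube([46, 39, 2601]);
translate([576, 307, 0]) cube([46, 39, 2601]);
translate([223, 307, 253]) cube([353, 39, 33]);
translate([223, 307, 568]) cube([353, 39, 33]);
translate([223, 307, 883]) cube([353, 39, 33]);
translate([223, 307, 1198]) cube([353, 39, 33]);
translate([223, 307, 1513]) cube([353, 39, 33]);
translate([223, 307, 1828]) cube([353, 39, 33]);
translate([223, 307, 2143]) cube([353, 39, 33]);
translate([223, 307, 2458]) cube([353, 39, 33]);


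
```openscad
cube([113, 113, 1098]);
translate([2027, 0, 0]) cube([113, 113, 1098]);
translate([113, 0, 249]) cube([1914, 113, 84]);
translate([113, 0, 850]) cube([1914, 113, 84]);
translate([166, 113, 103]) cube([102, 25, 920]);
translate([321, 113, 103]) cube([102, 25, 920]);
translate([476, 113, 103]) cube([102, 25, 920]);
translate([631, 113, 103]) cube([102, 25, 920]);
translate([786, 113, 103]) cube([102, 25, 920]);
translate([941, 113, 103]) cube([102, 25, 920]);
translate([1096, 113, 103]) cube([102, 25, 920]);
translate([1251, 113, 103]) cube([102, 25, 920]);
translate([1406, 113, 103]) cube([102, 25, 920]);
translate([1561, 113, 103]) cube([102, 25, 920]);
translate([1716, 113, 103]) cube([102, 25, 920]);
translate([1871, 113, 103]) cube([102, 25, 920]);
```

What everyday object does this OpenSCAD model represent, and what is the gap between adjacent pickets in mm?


A fence section. The picket gap is 53 mm.

Two posts, two rails, 12 pickets — a fence section. Span 1914 mm holds 12 pickets of 102 mm with 13 equal gaps: ⌊(1914 − 12·102) / 13⌋ = 53 mm.


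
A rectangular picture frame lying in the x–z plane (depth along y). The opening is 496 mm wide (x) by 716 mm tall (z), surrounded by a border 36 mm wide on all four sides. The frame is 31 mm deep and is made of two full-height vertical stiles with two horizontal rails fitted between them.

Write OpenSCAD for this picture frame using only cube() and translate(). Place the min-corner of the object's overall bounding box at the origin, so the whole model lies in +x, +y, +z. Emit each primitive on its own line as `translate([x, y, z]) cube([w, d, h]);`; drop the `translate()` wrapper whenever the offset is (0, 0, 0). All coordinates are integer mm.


cube([36, 31, 788]);
translate([532, 0, 0]) cube([36, 31, 788]);
translate([36, 0, 0]) cube([496, 31, 36]);
translate([36, 0, 752]) cube([496, 31, 36]);


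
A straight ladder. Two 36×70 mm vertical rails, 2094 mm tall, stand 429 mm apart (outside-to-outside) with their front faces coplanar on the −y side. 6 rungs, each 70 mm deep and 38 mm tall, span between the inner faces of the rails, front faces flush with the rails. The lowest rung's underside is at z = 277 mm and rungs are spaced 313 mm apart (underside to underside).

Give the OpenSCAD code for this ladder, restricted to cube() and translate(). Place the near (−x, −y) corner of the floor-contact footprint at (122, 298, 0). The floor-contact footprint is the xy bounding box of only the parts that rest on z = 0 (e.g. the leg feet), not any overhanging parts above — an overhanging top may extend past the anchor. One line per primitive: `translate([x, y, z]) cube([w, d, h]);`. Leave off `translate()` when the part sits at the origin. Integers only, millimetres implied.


translate([122, 298, 0]) cube([36, 70, 2094]);
translate([515, 298, 0]) cube([36, 70, 2094]);
translate([158, 298, 277]) cube([357, 70, 38]);
translate([158, 298, 590]) cube([357, 70, 38]);
translate([158, 298, 903]) cube([357, 70, 38]);
translate([158, 298, 1216]) cube([357, 70, 38]);
translate([158, 298, 1529]) cube([357, 70, 38]);
translate([158, 298, 1842]) cube([357, 70, 38]);


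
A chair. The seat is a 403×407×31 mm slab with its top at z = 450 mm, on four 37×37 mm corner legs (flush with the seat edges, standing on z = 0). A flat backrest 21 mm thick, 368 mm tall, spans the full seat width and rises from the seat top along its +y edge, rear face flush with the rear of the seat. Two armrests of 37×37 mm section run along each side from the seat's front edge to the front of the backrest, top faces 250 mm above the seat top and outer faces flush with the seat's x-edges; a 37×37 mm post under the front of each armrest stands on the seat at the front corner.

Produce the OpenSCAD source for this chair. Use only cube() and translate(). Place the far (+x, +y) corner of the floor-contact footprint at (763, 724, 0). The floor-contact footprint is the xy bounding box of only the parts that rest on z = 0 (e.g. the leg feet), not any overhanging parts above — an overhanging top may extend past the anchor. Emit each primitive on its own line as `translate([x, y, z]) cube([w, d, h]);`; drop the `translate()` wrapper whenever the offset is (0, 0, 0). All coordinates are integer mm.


// leg_h = 450 - 31 = 419
// arm post h = 250 - 37 = 213
translate([360, 317, 419]) cube([403, 407, 31]);
translate([360, 317, 0]) cube([37, 37, 419]);
translate([726, 317, 0]) cube([37, 37, 419]);
translate([360, 687, 0]) cube([37, 37, 419]);
translate([726, 687, 0]) cube([37, 37, 419]);
translate([360, 703, 450]) cube([403, 21, 368]);
translate([360, 317, 663]) cube([37, 386, 37]);
translate([726, 317, 663]) cube([37, 386, 37]);
translate([360, 317, 450]) cube([37, 37, 213]);
translate([726, 317, 450]) cube([37, 37, 213]);


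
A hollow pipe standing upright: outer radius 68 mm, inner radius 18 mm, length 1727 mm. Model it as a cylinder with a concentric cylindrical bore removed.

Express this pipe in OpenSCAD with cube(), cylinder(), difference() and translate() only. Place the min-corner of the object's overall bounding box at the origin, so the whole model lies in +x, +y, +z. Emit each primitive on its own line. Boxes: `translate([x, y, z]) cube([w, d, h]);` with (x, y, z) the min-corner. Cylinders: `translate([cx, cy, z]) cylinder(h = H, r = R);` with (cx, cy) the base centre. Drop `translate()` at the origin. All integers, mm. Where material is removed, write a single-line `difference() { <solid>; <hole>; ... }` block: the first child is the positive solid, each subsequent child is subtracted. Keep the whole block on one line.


difference() { translate([68, 68, 0]) cylinder(h = 1727, r = 68); translate([68, 68, 0]) cylinder(h = 1727, r = 18); }


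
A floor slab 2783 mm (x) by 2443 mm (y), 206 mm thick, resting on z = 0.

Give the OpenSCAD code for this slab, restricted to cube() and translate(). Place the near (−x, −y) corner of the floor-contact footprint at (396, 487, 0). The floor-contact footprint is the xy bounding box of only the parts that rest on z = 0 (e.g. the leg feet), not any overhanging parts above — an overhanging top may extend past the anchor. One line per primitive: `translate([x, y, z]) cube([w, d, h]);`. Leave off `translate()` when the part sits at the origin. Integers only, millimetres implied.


translate([396, 487, 0]) cube([2783, 2443, 206]);


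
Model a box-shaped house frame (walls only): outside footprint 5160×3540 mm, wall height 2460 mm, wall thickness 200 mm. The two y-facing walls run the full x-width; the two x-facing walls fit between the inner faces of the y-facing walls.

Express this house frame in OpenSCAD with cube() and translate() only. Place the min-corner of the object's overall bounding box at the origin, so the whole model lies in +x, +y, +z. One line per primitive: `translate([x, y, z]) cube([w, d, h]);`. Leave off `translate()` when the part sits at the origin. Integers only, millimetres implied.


cube([5160, 200, 2460]);
translate([0, 3340, 0]) cube([5160, 200, 2460]);
translate([0, 200, 0]) cube([200, 3140, 2460]);
translate([4960, 200, 0]) cube([200, 3140, 2460]);


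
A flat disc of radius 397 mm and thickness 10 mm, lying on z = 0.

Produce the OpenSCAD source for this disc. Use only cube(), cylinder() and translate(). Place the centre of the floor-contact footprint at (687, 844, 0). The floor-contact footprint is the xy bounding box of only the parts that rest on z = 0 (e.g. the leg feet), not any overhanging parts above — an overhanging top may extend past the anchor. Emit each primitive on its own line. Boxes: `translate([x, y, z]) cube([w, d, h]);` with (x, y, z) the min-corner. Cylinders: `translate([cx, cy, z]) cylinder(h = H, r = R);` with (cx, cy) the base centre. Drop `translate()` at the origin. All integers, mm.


translate([687, 844, 0]) cylinder(h = 10, r = 397);


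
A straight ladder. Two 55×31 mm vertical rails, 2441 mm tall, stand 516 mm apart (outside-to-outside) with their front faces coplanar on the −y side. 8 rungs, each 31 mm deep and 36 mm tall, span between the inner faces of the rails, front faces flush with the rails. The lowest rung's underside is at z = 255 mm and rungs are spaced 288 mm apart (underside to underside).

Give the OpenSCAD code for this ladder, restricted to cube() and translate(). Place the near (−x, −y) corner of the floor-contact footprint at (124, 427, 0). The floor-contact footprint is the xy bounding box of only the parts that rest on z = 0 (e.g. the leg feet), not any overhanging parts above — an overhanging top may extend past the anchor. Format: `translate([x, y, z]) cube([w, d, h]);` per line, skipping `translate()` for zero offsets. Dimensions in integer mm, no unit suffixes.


translate([124, 427, 0]) cube([55, 31, 2441]);
translate([585, 427, 0]) cube([55, 31, 2441]);
translate([179, 427, 255]) cube([406, 31, 36]);
translate([179, 427, 543]) cube([406, 31, 36]);
translate([179, 427, 831]) cube([406, 31, 36]);
translate([179, 427, 1119]) cube([406, 31, 36]);
translate([179, 427, 1407]) cube([406, 31, 36]);
translate([179, 427, 1695]) cube([406, 31, 36]);
translate([179, 427, 1983]) cube([406, 31, 36]);
translate([179, 427, 2271]) cube([406, 31, 36]);


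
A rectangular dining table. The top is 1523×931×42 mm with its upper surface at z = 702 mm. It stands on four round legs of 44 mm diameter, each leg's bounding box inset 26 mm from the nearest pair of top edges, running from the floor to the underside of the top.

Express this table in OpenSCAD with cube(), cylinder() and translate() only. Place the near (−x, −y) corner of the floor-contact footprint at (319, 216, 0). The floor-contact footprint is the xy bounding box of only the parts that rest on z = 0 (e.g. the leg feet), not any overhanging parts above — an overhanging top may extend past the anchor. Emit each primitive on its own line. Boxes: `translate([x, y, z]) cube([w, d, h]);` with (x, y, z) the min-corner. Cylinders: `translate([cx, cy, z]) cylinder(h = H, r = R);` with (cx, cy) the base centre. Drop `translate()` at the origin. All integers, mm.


translate([293, 190, 660]) cube([1523, 931, 42]);
translate([341, 238, 0]) cylinder(h = 660, r = 22);
translate([1768, 238, 0]) cylinder(h = 660, r = 22);
translate([341, 1073, 0]) cylinder(h = 660, r = 22);
translate([1768, 1073, 0]) cylinder(h = 660, r = 22);
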